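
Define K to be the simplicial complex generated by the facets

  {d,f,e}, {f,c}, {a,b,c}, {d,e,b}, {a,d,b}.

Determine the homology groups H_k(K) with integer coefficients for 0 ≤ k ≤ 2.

Order the vertices as a < b < c < d < e < f. Listing each simplex with vertices in this order, K has dimension 2 with simplices:

  0-simplices (6): a, b, c, d, e, f
  1-simplices (10): ab, ac, ad, bc, bd, be, cf, de, df, ef
  2-simplices (4): abc, abd, bde, def

giving chain groups C_0 ≅ Z^6, C_1 ≅ Z^10, C_2 ≅ Z^4.

The boundary map ∂_1: C_1 → C_0 sends each edge [p,q] (with p < q) to q − p.
The 6×10 boundary matrix has rank 5 and Smith normal form diag(1,1,1,1,1).

∂_2: C_2 → C_1 acts by ∂[p,q,r] = [q,r] − [p,r] + [p,q]. For instance
  ∂bde = de − be + bd,
  ∂abc = bc − ac + ab.
As a 10×4 matrix over Z this has rank 4, with invariant factors (1,1,1,1).

Reading off H_k = ker ∂_k / im ∂_{k+1}:

  H_0: rank C_0 − rank ∂_1 = 6 − 5 = 1, and the invariant factors of ∂_1 are all 1, so H_0 = Z.
  H_1: rank ker ∂_1 − rank ∂_2 = (10 − 5) − 4 = 1, and the invariant factors of ∂_2 are all 1, so H_1 = Z.
  H_2: rank ker ∂_2 − rank ∂_3 = (4 − 4) − 0 = 0, and there is no ∂_3, so H_2 = 0.

As a check, the Euler characteristic is 6 − 10 + 4 = 0, which agrees with 1 − 1 + 0 = 0.

H_0 = Z,  H_1 = Z,  H_2 = 0.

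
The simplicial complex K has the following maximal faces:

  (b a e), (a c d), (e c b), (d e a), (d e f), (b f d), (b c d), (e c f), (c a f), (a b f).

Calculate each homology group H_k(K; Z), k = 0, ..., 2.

We work with the vertex ordering a < b < c < d < e < f. The simplices of K, each written with vertices in increasing order, are:

  0-simplices (6): a, b, c, d, e, f
  1-simplices (15): ab, ac, ad, ae, af, bc, bd, be, bf, cd, ce, cf, de, df, ef
  2-simplices (10): abe, abf, acd, acf, ade, bcd, bce, bdf, cef, def

giving chain groups C_0 ≅ Z^6, C_1 ≅ Z^15, C_2 ≅ Z^10.

Boundary ∂_1: C_1 → C_0 sends each edge [p,q] (with p < q) to q − p. For instance
  ∂ce = e − c.
The 6×15 boundary matrix has rank 5 and Smith normal form diag(1,1,1,1,1).

The boundary map ∂_2: C_2 → C_1 acts by ∂[p,q,r] = [q,r] − [p,r] + [p,q]. For instance
  ∂acd = cd − ad + ac,
  ∂bcd = cd − bd + bc.
As a 15×10 matrix over Z this has rank 10, with invariant factors (1,1,1,1,1,1,1,1,1,2).

Now H_k = ker ∂_k / im ∂_{k+1}, so:

  H_0: rank C_0 − rank ∂_1 = 6 − 5 = 1, and the invariant factors of ∂_1 are all 1, so H_0 = Z.
  H_1: rank ker ∂_1 − rank ∂_2 = (15 − 5) − 10 = 0, and ∂_2 has invariant factor 2 > 1, so H_1 = Z/2.
  H_2: rank ker ∂_2 − rank ∂_3 = (10 − 10) − 0 = 0, and there is no ∂_3, so H_2 = 0.

As a check, the Euler characteristic is 6 − 15 + 10 = 1, which agrees with 1 − 0 + 0 = 1.

H_0 ≅ Z,  H_1 ≅ Z/2,  H_2 = 0.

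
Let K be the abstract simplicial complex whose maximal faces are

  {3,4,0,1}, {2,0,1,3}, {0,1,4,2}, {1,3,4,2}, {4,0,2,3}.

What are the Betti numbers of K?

b_0 = 1, b_1 = 0, b_2 = 0, b_3 = 1.

We work with the vertex ordering 0 < 1 < 2 < 3 < 4. The simplices of K, each written with vertices in increasing order, are:

  0-simplices (5): [0], [1], [2], [3], [4]
  1-simplices (10): [0,1], [0,2], [0,3], [0,4], [1,2], [1,3], [1,4], [2,3], [2,4], [3,4]
  2-simplices (10): [0,1,2], [0,1,3], [0,1,4], [0,2,3], [0,2,4], [0,3,4], [1,2,3], [1,2,4], [1,3,4], [2,3,4]
  3-simplices (5): [0,1,2,3], [0,1,2,4], [0,1,3,4], [0,2,3,4], [1,2,3,4]

giving chain groups C_0 ≅ Z^5, C_1 ≅ Z^10, C_2 ≅ Z^10, C_3 ≅ Z^5.

∂_1: C_1 → C_0 is given by ∂[p,q] = [q] − [p]. For instance
  ∂[2,4] = [4] − [2].
This gives a 5×10 integer matrix of rank 4; reducing to Smith normal form yields diagonal entries (1,1,1,1).

∂_2: C_2 → C_1 acts by ∂[p,q,r] = [q,r] − [p,r] + [p,q]. For instance
  ∂[1,2,4] = [2,4] − [1,4] + [1,2],
  ∂[2,3,4] = [3,4] − [2,4] + [2,3].
This gives a 10×10 integer matrix of rank 6; reducing to Smith normal form yields diagonal entries (1,1,1,1,1,1).

The boundary map ∂_3: C_3 → C_2 sends each 3-simplex σ to the alternating sum Σ_i (−1)^i (σ with its i-th vertex removed). For instance
  ∂[0,1,3,4] = [1,3,4] − [0,3,4] + [0,1,4] − [0,1,3],
  ∂[1,2,3,4] = [2,3,4] − [1,3,4] + [1,2,4] − [1,2,3].
As a 10×5 matrix over Z this has rank 4, with invariant factors (1,1,1,1).

Now H_k = ker ∂_k / im ∂_{k+1}, so:

  H_0: rank C_0 − rank ∂_1 = 5 − 4 = 1, and the invariant factors of ∂_1 are all 1, so H_0 = Z.
  H_1: rank ker ∂_1 − rank ∂_2 = (10 − 4) − 6 = 0, and the invariant factors of ∂_2 are all 1, so H_1 = 0.
  H_2: rank ker ∂_2 − rank ∂_3 = (10 − 6) − 4 = 0, and the invariant factors of ∂_3 are all 1, so H_2 = 0.
  H_3: rank ker ∂_3 − rank ∂_4 = (5 − 4) − 0 = 1, and there is no ∂_4, so H_3 = Z.

Hence the Betti numbers are b_0 = 1, b_1 = 0, b_2 = 0, b_3 = 1.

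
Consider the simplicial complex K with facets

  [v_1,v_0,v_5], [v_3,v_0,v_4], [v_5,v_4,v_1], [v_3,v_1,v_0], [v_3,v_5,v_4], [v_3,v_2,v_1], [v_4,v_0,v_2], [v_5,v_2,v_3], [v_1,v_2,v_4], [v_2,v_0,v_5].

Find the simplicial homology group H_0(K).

H_0 ≅ Z.

K has 6 vertices, 15 edges, 10 triangles.
rank ∂_0 = 0, rank ∂_1 = 5 ⇒ b_0 = 6 − 0 − 5 = 1; all invariant factors of ∂_1 are 1 so no torsion. So H_0 = Z.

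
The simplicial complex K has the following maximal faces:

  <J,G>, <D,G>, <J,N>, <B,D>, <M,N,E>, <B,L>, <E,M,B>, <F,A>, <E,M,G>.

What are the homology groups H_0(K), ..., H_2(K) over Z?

H_0 ≅ Z^2,  H_1 ≅ Z^2,  H_2 = 0.

Fix the vertex order A < B < D < E < F < G < J < L < M < N and write every simplex with vertices in increasing order. Then dim K = 2 and the simplices of K are:

  0-simplices (10): A, B, D, E, F, G, J, L, M, N
  1-simplices (13): AF, BD, BE, BL, BM, DG, EG, EM, EN, GJ, GM, JN, MN
  2-simplices (3): BEM, EGM, EMN

Hence C_0 ≅ Z^10, C_1 ≅ Z^13, C_2 ≅ Z^3.

Boundary ∂_1: C_1 → C_0 sends each edge [p,q] (with p < q) to q − p. For instance
  ∂AF = F − A.
The resulting 10×13 matrix has rank 8, and its Smith normal form has invariant factors (1,1,1,1,1,1,1,1).

∂_2: C_2 → C_1 sends each 2-simplex [p,q,r] to [q,r] − [p,r] + [p,q]. For instance
  ∂BEM = EM − BM + BE,
  ∂EMN = MN − EN + EM.
The resulting 13×3 matrix has rank 3, and its Smith normal form has invariant factors (1,1,1).

Computing H_k = (kernel of ∂_k) / (image of ∂_{k+1}):

  H_0: rank C_0 − rank ∂_1 = 10 − 8 = 2, and the invariant factors of ∂_1 are all 1, so H_0 ≅ Z^2.
  H_1: rank ker ∂_1 − rank ∂_2 = (13 − 8) − 3 = 2, and the invariant factors of ∂_2 are all 1, so H_1 ≅ Z^2.
  H_2: rank ker ∂_2 − rank ∂_3 = (3 − 3) − 0 = 0, and there is no ∂_3, so H_2 ≅ 0.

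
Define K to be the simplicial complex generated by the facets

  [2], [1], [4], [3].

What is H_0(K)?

Take the total order 1 < 2 < 3 < 4 on the vertex set. Then K (dimension 0) consists of the simplices:

  0-simplices (4): [1], [2], [3], [4]

Hence C_0 ≅ Z^4.

Computing H_k = (kernel of ∂_k) / (image of ∂_{k+1}):

  H_0: rank C_0 − rank ∂_1 = 4 − 0 = 4, and there is no ∂_1, so H_0 ≅ Z^4.

H_0 = Z^4.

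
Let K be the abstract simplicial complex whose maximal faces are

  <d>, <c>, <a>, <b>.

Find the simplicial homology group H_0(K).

H_0 ≅ Z^4.

We work with the vertex ordering a < b < c < d. The simplices of K, each written with vertices in increasing order, are:

  0-simplices (4): a, b, c, d

Hence C_0 ≅ Z^4.

Now H_k = ker ∂_k / im ∂_{k+1}, so:

  H_0: rank C_0 − rank ∂_1 = 4 − 0 = 4, and there is no ∂_1, so H_0 = Z^4.

(K is a triangulation of a set of 4 points.)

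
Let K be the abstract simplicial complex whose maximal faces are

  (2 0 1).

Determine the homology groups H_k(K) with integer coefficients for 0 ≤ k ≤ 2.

H_0 = Z,  H_1 = 0,  H_2 = 0.

Fix the vertex order 0 < 1 < 2 and write every simplex with vertices in increasing order. Then dim K = 2 and the simplices of K are:

  0-simplices (3): [0], [1], [2]
  1-simplices (3): [0,1], [0,2], [1,2]
  2-simplices (1): [0,1,2]

Hence C_0 ≅ Z^3, C_1 ≅ Z^3, C_2 ≅ Z^1.

∂_1: C_1 → C_0 maps an edge to its endpoints' difference, ∂[p,q] = q − p. For instance
  ∂[0,1] = [1] − [0].
As a 3×3 matrix over Z this has rank 2, with invariant factors (1,1).

The boundary map ∂_2: C_2 → C_1 maps a triangle to the signed sum of its edges. For instance
  ∂[0,1,2] = [1,2] − [0,2] + [0,1].
The 3×1 boundary matrix has rank 1 and Smith normal form diag(1).

Computing H_k = (kernel of ∂_k) / (image of ∂_{k+1}):

  H_0: rank C_0 − rank ∂_1 = 3 − 2 = 1, and the invariant factors of ∂_1 are all 1, so H_0 ≅ Z.
  H_1: rank ker ∂_1 − rank ∂_2 = (3 − 2) − 1 = 0, and the invariant factors of ∂_2 are all 1, so H_1 ≅ 0.
  H_2: rank ker ∂_2 − rank ∂_3 = (1 − 1) − 0 = 0, and there is no ∂_3, so H_2 ≅ 0.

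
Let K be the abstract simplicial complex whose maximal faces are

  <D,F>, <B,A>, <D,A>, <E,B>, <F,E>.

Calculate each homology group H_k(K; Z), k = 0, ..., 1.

H_0 ≅ Z,  H_1 ≅ Z.

Fix the vertex order A < B < D < E < F and write every simplex with vertices in increasing order. Then dim K = 1 and the simplices of K are:

  0-simplices (5): A, B, D, E, F
  1-simplices (5): AB, AD, BE, DF, EF

giving chain groups C_0 ≅ Z^5, C_1 ≅ Z^5.

∂_1: C_1 → C_0 sends each edge [p,q] (with p < q) to q − p. For instance
  ∂AD = D − A.
As a 5×5 matrix over Z this has rank 4, with invariant factors (1,1,1,1).

Computing H_k = (kernel of ∂_k) / (image of ∂_{k+1}):

  H_0: rank C_0 − rank ∂_1 = 5 − 4 = 1, and the invariant factors of ∂_1 are all 1, so H_0 = Z.
  H_1: rank ker ∂_1 − rank ∂_2 = (5 − 4) − 0 = 1, and there is no ∂_2, so H_1 = Z.

(K is a triangulation of the circle S^1.)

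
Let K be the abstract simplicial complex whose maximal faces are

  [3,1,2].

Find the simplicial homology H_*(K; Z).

We work with the vertex ordering 1 < 2 < 3. The simplices of K, each written with vertices in increasing order, are:

  0-simplices (3): [1], [2], [3]
  1-simplices (3): [1,2], [1,3], [2,3]
  2-simplices (1): [1,2,3]

Hence C_0 ≅ Z^3, C_1 ≅ Z^3, C_2 ≅ Z^1.

∂_1: C_1 → C_0 maps an edge to its endpoints' difference, ∂[p,q] = q − p. For instance
  ∂[1,3] = [3] − [1].
This gives a 3×3 integer matrix of rank 2; reducing to Smith normal form yields diagonal entries (1,1).

∂_2: C_2 → C_1 sends each 2-simplex [p,q,r] to [q,r] − [p,r] + [p,q]. For instance
  ∂[1,2,3] = [2,3] − [1,3] + [1,2].
As a 3×1 matrix over Z this has rank 1, with invariant factors (1).

Now H_k = ker ∂_k / im ∂_{k+1}, so:

  H_0: rank C_0 − rank ∂_1 = 3 − 2 = 1, and the invariant factors of ∂_1 are all 1, so H_0 ≅ Z.
  H_1: rank ker ∂_1 − rank ∂_2 = (3 − 2) − 1 = 0, and the invariant factors of ∂_2 are all 1, so H_1 ≅ 0.
  H_2: rank ker ∂_2 − rank ∂_3 = (1 − 1) − 0 = 0, and there is no ∂_3, so H_2 ≅ 0.

As a check, the Euler characteristic is 3 − 3 + 1 = 1, which agrees with 1 − 0 + 0 = 1.

H_0 ≅ Z,  H_1 = 0,  H_2 = 0.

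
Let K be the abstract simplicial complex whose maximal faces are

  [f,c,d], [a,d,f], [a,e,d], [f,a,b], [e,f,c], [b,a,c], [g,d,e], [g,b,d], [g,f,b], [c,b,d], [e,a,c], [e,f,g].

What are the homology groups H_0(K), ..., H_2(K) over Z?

We work with the vertex ordering a < b < c < d < e < f < g. The simplices of K, each written with vertices in increasing order, are:

  0-simplices (7): a, b, c, d, e, f, g
  1-simplices (18): ab, ac, ad, ae, af, bc, bd, bf, bg, cd, ce, cf, de, df, dg, ef, eg, fg
  2-simplices (12): abc, abf, ace, ade, adf, bcd, bdg, bfg, cdf, cef, deg, efg

giving chain groups C_0 ≅ Z^7, C_1 ≅ Z^18, C_2 ≅ Z^12.

∂_1: C_1 → C_0 sends each edge [p,q] (with p < q) to q − p. For instance
  ∂ad = d − a.
This gives a 7×18 integer matrix of rank 6; reducing to Smith normal form yields diagonal entries (1,1,1,1,1,1).

∂_2: C_2 → C_1 maps a triangle to the signed sum of its edges. For instance
  ∂bcd = cd − bd + bc,
  ∂adf = df − af + ad.
As a 18×12 matrix over Z this has rank 12, with invariant factors (1,1,1,1,1,1,1,1,1,1,1,2).

Computing H_k = (kernel of ∂_k) / (image of ∂_{k+1}):

  H_0: rank C_0 − rank ∂_1 = 7 − 6 = 1, and the invariant factors of ∂_1 are all 1, so H_0 ≅ Z.
  H_1: rank ker ∂_1 − rank ∂_2 = (18 − 6) − 12 = 0, and ∂_2 has invariant factor 2 > 1, so H_1 ≅ Z/2.
  H_2: rank ker ∂_2 − rank ∂_3 = (12 − 12) − 0 = 0, and there is no ∂_3, so H_2 ≅ 0.

H_0 = Z,  H_1 = Z/2,  H_2 = 0.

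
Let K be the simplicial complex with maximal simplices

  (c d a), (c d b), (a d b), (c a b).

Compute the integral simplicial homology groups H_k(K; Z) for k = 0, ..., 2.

Take the total order a < b < c < d on the vertex set. Then K (dimension 2) consists of the simplices:

  0-simplices (4): a, b, c, d
  1-simplices (6): ab, ac, ad, bc, bd, cd
  2-simplices (4): abc, abd, acd, bcd

giving chain groups C_0 ≅ Z^4, C_1 ≅ Z^6, C_2 ≅ Z^4.

Boundary ∂_1: C_1 → C_0 maps an edge to its endpoints' difference, ∂[p,q] = q − p. For instance
  ∂ab = b − a.
The 4×6 boundary matrix has rank 3 and Smith normal form diag(1,1,1).

The boundary map ∂_2: C_2 → C_1 maps a triangle to the signed sum of its edges. For instance
  ∂acd = cd − ad + ac,
  ∂abd = bd − ad + ab.
The resulting 6×4 matrix has rank 3, and its Smith normal form has invariant factors (1,1,1).

Now H_k = ker ∂_k / im ∂_{k+1}, so:

  H_0: rank C_0 − rank ∂_1 = 4 − 3 = 1, and the invariant factors of ∂_1 are all 1, so H_0 ≅ Z.
  H_1: rank ker ∂_1 − rank ∂_2 = (6 − 3) − 3 = 0, and the invariant factors of ∂_2 are all 1, so H_1 ≅ 0.
  H_2: rank ker ∂_2 − rank ∂_3 = (4 − 3) − 0 = 1, and there is no ∂_3, so H_2 ≅ Z.

H_0 = Z,  H_1 = 0,  H_2 = Z.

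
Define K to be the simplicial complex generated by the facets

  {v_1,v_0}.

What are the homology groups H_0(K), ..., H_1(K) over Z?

Take the total order v_0 < v_1 on the vertex set. Then K (dimension 1) consists of the simplices:

  0-simplices (2): [v_0], [v_1]
  1-simplices (1): [v_0,v_1]

Hence C_0 ≅ Z^2, C_1 ≅ Z^1.

Boundary ∂_1: C_1 → C_0 maps an edge to its endpoints' difference, ∂[p,q] = q − p.
As a 2×1 matrix over Z this has rank 1, with invariant factors (1).

Computing H_k = (kernel of ∂_k) / (image of ∂_{k+1}):

  H_0: rank C_0 − rank ∂_1 = 2 − 1 = 1, and the invariant factors of ∂_1 are all 1, so H_0 ≅ Z.
  H_1: rank ker ∂_1 − rank ∂_2 = (1 − 1) − 0 = 0, and there is no ∂_2, so H_1 ≅ 0.

H_0 = Z,  H_1 = 0.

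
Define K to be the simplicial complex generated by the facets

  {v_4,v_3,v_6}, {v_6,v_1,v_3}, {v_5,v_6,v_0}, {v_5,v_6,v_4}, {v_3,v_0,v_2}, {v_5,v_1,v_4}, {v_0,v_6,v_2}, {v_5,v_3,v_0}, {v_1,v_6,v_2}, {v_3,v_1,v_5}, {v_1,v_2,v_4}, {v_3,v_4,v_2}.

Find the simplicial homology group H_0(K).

H_0 = Z.

We work with the vertex ordering v_0 < v_1 < v_2 < v_3 < v_4 < v_5 < v_6. The simplices of K, each written with vertices in increasing order, are:

  0-simplices (7): [v_0], [v_1], [v_2], [v_3], [v_4], [v_5], [v_6]
  1-simplices (18): (18 of them)
  2-simplices (12): (12 of them)

so the chain groups are C_0 ≅ Z^7, C_1 ≅ Z^18, C_2 ≅ Z^12.

Boundary ∂_1: C_1 → C_0 maps an edge to its endpoints' difference, ∂[p,q] = q − p. For instance
  ∂[v_3,v_4] = [v_4] − [v_3].
The 7×18 boundary matrix has rank 6 and Smith normal form diag(1,1,1,1,1,1).

∂_2: C_2 → C_1 maps a triangle to the signed sum of its edges. For instance
  ∂[v_1,v_4,v_5] = [v_4,v_5] − [v_1,v_5] + [v_1,v_4],
  ∂[v_1,v_2,v_6] = [v_2,v_6] − [v_1,v_6] + [v_1,v_2].
As a 18×12 matrix over Z this has rank 12, with invariant factors (1,1,1,1,1,1,1,1,1,1,1,2).

From H_k ≅ ker(∂_k) / im(∂_{k+1}) we obtain:

  H_0: rank C_0 − rank ∂_1 = 7 − 6 = 1, and the invariant factors of ∂_1 are all 1, so H_0 ≅ Z.

(K is a triangulation of the real projective plane RP^2.)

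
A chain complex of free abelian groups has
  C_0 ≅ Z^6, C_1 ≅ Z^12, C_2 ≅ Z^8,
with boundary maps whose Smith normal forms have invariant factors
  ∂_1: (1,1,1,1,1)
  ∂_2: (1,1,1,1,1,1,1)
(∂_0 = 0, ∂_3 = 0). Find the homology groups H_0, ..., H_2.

H_0: b_0 = 6 − 0 − 5 = 1; torsion from ∂_1 factors > 1: none. So H_0 = Z.
H_1: b_1 = 12 − 5 − 7 = 0; torsion from ∂_2 factors > 1: none. So H_1 = 0.
H_2: b_2 = 8 − 7 − 0 = 1; torsion from ∂_3 factors > 1: none. So H_2 = Z.

H_0 = Z,  H_1 = 0,  H_2 = Z.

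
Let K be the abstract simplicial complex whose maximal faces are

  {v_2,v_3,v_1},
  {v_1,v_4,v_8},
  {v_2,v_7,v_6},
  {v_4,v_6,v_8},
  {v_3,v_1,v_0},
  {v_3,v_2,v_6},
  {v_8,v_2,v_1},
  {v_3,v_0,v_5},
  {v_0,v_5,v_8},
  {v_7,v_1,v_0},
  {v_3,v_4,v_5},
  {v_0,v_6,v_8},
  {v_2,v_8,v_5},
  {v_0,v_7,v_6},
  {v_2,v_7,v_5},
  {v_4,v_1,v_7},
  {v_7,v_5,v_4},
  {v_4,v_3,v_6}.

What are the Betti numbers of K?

Order the vertices as v_0 < v_1 < v_2 < v_3 < v_4 < v_5 < v_6 < v_7 < v_8. Listing each simplex with vertices in this order, K has dimension 2 with simplices:

  0-simplices (9): [v_0], [v_1], [v_2], [v_3], [v_4], [v_5], [v_6], [v_7], [v_8]
  1-simplices (27): (27 of them)
  2-simplices (18): (18 of them)

so the chain groups are C_0 ≅ Z^9, C_1 ≅ Z^27, C_2 ≅ Z^18.

The boundary map ∂_1: C_1 → C_0 sends each edge [p,q] (with p < q) to q − p.
As a 9×27 matrix over Z this has rank 8, with invariant factors (1,1,1,1,1,1,1,1).

The boundary map ∂_2: C_2 → C_1 maps a triangle to the signed sum of its edges. For instance
  ∂[v_3,v_4,v_6] = [v_4,v_6] − [v_3,v_6] + [v_3,v_4],
  ∂[v_2,v_6,v_7] = [v_6,v_7] − [v_2,v_7] + [v_2,v_6].
This gives a 27×18 integer matrix of rank 17; reducing to Smith normal form yields diagonal entries (1,1,1,1,1,1,1,1,1,1,1,1,1,1,1,1,1).

Now H_k = ker ∂_k / im ∂_{k+1}, so:

  H_0: rank C_0 − rank ∂_1 = 9 − 8 = 1, and the invariant factors of ∂_1 are all 1, so H_0 = Z.
  H_1: rank ker ∂_1 − rank ∂_2 = (27 − 8) − 17 = 2, and the invariant factors of ∂_2 are all 1, so H_1 = Z^2.
  H_2: rank ker ∂_2 − rank ∂_3 = (18 − 17) − 0 = 1, and there is no ∂_3, so H_2 = Z.

Hence the Betti numbers are b_0 = 1, b_1 = 2, b_2 = 1.

b_0 = 1, b_1 = 2, b_2 = 1.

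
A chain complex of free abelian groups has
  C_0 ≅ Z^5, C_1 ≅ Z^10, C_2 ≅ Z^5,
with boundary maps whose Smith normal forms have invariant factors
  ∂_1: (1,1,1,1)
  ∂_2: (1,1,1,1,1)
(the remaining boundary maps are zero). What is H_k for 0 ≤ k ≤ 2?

H_0: b_0 = 5 − 0 − 4 = 1; torsion from ∂_1 factors > 1: none. So H_0 ≅ Z.
H_1: b_1 = 10 − 4 − 5 = 1; torsion from ∂_2 factors > 1: none. So H_1 ≅ Z.
H_2: b_2 = 5 − 5 − 0 = 0; torsion from ∂_3 factors > 1: none. So H_2 ≅ 0.

H_0 ≅ Z,  H_1 ≅ Z,  H_2 = 0.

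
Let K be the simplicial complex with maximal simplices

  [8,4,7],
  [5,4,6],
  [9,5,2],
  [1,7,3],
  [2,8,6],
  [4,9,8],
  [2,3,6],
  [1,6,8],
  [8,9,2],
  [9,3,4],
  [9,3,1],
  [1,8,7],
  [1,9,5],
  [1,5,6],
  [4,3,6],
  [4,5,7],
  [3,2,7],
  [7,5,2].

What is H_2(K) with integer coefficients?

Take the total order 1 < 2 < 3 < 4 < 5 < 6 < 7 < 8 < 9 on the vertex set. Then K (dimension 2) consists of the simplices:

  0-simplices (9): [1], [2], [3], [4], [5], [6], [7], [8], [9]
  1-simplices (27): (27 of them)
  2-simplices (18): [1,3,7], [1,3,9], [1,5,6], [1,5,9], [1,6,8], [1,7,8], [2,3,6], [2,3,7], [2,5,7], [2,5,9], [2,6,8], [2,8,9], [3,4,6], [3,4,9], [4,5,6], [4,5,7], [4,7,8], [4,8,9]

giving chain groups C_0 ≅ Z^9, C_1 ≅ Z^27, C_2 ≅ Z^18.

∂_1: C_1 → C_0 maps an edge to its endpoints' difference, ∂[p,q] = q − p. For instance
  ∂[5,9] = [9] − [5].
The 9×27 boundary matrix has rank 8 and Smith normal form diag(1,1,1,1,1,1,1,1).

∂_2: C_2 → C_1 maps a triangle to the signed sum of its edges. For instance
  ∂[2,8,9] = [8,9] − [2,9] + [2,8],
  ∂[2,3,7] = [3,7] − [2,7] + [2,3].
As a 27×18 matrix over Z this has rank 17, with invariant factors (1,1,1,1,1,1,1,1,1,1,1,1,1,1,1,1,1).

Now H_k = ker ∂_k / im ∂_{k+1}, so:

  H_2: rank ker ∂_2 − rank ∂_3 = (18 − 17) − 0 = 1, and there is no ∂_3, so H_2 ≅ Z.

(K is a triangulation of the torus T^2.)

H_2 ≅ Z.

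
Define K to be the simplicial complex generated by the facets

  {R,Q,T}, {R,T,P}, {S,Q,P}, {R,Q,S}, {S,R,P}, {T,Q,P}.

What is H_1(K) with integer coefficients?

Fix the vertex order P < Q < R < S < T and write every simplex with vertices in increasing order. Then dim K = 2 and the simplices of K are:

  0-simplices (5): P, Q, R, S, T
  1-simplices (9): PQ, PR, PS, PT, QR, QS, QT, RS, RT
  2-simplices (6): PQS, PQT, PRS, PRT, QRS, QRT

Hence C_0 ≅ Z^5, C_1 ≅ Z^9, C_2 ≅ Z^6.

The boundary map ∂_1: C_1 → C_0 maps an edge to its endpoints' difference, ∂[p,q] = q − p. For instance
  ∂QT = T − Q.
The 5×9 boundary matrix has rank 4 and Smith normal form diag(1,1,1,1).

The boundary map ∂_2: C_2 → C_1 maps a triangle to the signed sum of its edges. For instance
  ∂PQS = QS − PS + PQ,
  ∂QRS = RS − QS + QR.
As a 9×6 matrix over Z this has rank 5, with invariant factors (1,1,1,1,1).

Now H_k = ker ∂_k / im ∂_{k+1}, so:

  H_1: rank ker ∂_1 − rank ∂_2 = (9 − 4) − 5 = 0, and the invariant factors of ∂_2 are all 1, so H_1 ≅ 0.

H_1 = 0.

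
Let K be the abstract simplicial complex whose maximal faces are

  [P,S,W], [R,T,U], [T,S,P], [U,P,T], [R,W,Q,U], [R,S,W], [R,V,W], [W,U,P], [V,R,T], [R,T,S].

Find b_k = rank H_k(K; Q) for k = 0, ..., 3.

b_0 = 1, b_1 = 0, b_2 = 1, b_3 = 0.

Take the total order P < Q < R < S < T < U < V < W on the vertex set. Then K (dimension 3) consists of the simplices:

  0-simplices (8): P, Q, R, S, T, U, V, W
  1-simplices (18): PS, PT, PU, PW, QR, QU, QW, RS, RT, RU, RV, RW, ST, SW, TU, TV, UW, VW
  2-simplices (13): PST, PSW, PTU, PUW, QRU, QRW, QUW, RST, RSW, RTU, RTV, RUW, RVW
  3-simplices (1): QRUW

Hence C_0 ≅ Z^8, C_1 ≅ Z^18, C_2 ≅ Z^13, C_3 ≅ Z^1.

The boundary map ∂_1: C_1 → C_0 sends each edge [p,q] (with p < q) to q − p. For instance
  ∂RW = W − R.
The resulting 8×18 matrix has rank 7, and its Smith normal form has invariant factors (1,1,1,1,1,1,1).

Boundary ∂_2: C_2 → C_1 acts by ∂[p,q,r] = [q,r] − [p,r] + [p,q]. For instance
  ∂QRU = RU − QU + QR,
  ∂RTU = TU − RU + RT.
The 18×13 boundary matrix has rank 11 and Smith normal form diag(1,1,1,1,1,1,1,1,1,1,1).

∂_3: C_3 → C_2 sends each 3-simplex σ to the alternating sum Σ_i (−1)^i (σ with its i-th vertex removed). For instance
  ∂QRUW = RUW − QUW + QRW − QRU.
As a 13×1 matrix over Z this has rank 1, with invariant factors (1).

Reading off H_k = ker ∂_k / im ∂_{k+1}:

  H_0: rank C_0 − rank ∂_1 = 8 − 7 = 1, and the invariant factors of ∂_1 are all 1, so H_0 ≅ Z.
  H_1: rank ker ∂_1 − rank ∂_2 = (18 − 7) − 11 = 0, and the invariant factors of ∂_2 are all 1, so H_1 ≅ 0.
  H_2: rank ker ∂_2 − rank ∂_3 = (13 − 11) − 1 = 1, and the invariant factors of ∂_3 are all 1, so H_2 ≅ Z.
  H_3: rank ker ∂_3 − rank ∂_4 = (1 − 1) − 0 = 0, and there is no ∂_4, so H_3 ≅ 0.

Hence the Betti numbers are b_0 = 1, b_1 = 0, b_2 = 1, b_3 = 0.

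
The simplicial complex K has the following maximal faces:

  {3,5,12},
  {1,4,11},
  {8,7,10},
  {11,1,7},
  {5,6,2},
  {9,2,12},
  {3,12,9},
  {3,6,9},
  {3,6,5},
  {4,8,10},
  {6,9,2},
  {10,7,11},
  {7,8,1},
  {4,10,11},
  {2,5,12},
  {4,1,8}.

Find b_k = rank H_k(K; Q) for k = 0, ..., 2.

b_0 = 2, b_1 = 0, b_2 = 2.

Fix the vertex order 1 < 2 < 3 < 4 < 5 < 6 < 7 < 8 < 9 < 10 < 11 < 12 and write every simplex with vertices in increasing order. Then dim K = 2 and the simplices of K are:

  0-simplices (12): [1], [2], [3], [4], [5], [6], [7], [8], [9], [10], [11], [12]
  1-simplices (24): (24 of them)
  2-simplices (16): [1,4,8], [1,4,11], [1,7,8], [1,7,11], [2,5,6], [2,5,12], [2,6,9], [2,9,12], [3,5,6], [3,5,12], [3,6,9], [3,9,12], [4,8,10], [4,10,11], [7,8,10], [7,10,11]

giving chain groups C_0 ≅ Z^12, C_1 ≅ Z^24, C_2 ≅ Z^16.

Boundary ∂_1: C_1 → C_0 maps an edge to its endpoints' difference, ∂[p,q] = q − p. For instance
  ∂[4,10] = [10] − [4].
As a 12×24 matrix over Z this has rank 10, with invariant factors (1,1,1,1,1,1,1,1,1,1).

∂_2: C_2 → C_1 maps a triangle to the signed sum of its edges. For instance
  ∂[7,8,10] = [8,10] − [7,10] + [7,8],
  ∂[3,5,6] = [5,6] − [3,6] + [3,5].
The resulting 24×16 matrix has rank 14, and its Smith normal form has invariant factors (1,1,1,1,1,1,1,1,1,1,1,1,1,1).

From H_k ≅ ker(∂_k) / im(∂_{k+1}) we obtain:

  H_0: rank C_0 − rank ∂_1 = 12 − 10 = 2, and the invariant factors of ∂_1 are all 1, so H_0 = Z^2.
  H_1: rank ker ∂_1 − rank ∂_2 = (24 − 10) − 14 = 0, and the invariant factors of ∂_2 are all 1, so H_1 = 0.
  H_2: rank ker ∂_2 − rank ∂_3 = (16 − 14) − 0 = 2, and there is no ∂_3, so H_2 = Z^2.

Hence the Betti numbers are b_0 = 2, b_1 = 0, b_2 = 2.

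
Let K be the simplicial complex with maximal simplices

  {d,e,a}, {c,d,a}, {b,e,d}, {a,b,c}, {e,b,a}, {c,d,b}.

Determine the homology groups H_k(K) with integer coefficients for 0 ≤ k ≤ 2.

H_0 = Z,  H_1 = 0,  H_2 = Z.

Order the vertices as a < b < c < d < e. Listing each simplex with vertices in this order, K has dimension 2 with simplices:

  0-simplices (5): a, b, c, d, e
  1-simplices (9): ab, ac, ad, ae, bc, bd, be, cd, de
  2-simplices (6): abc, abe, acd, ade, bcd, bde

so the chain groups are C_0 ≅ Z^5, C_1 ≅ Z^9, C_2 ≅ Z^6.

∂_1: C_1 → C_0 maps an edge to its endpoints' difference, ∂[p,q] = q − p.
This gives a 5×9 integer matrix of rank 4; reducing to Smith normal form yields diagonal entries (1,1,1,1).

∂_2: C_2 → C_1 acts by ∂[p,q,r] = [q,r] − [p,r] + [p,q]. For instance
  ∂abc = bc − ac + ab,
  ∂bde = de − be + bd.
This gives a 9×6 integer matrix of rank 5; reducing to Smith normal form yields diagonal entries (1,1,1,1,1).

Computing H_k = (kernel of ∂_k) / (image of ∂_{k+1}):

  H_0: rank C_0 − rank ∂_1 = 5 − 4 = 1, and the invariant factors of ∂_1 are all 1, so H_0 ≅ Z.
  H_1: rank ker ∂_1 − rank ∂_2 = (9 − 4) − 5 = 0, and the invariant factors of ∂_2 are all 1, so H_1 ≅ 0.
  H_2: rank ker ∂_2 − rank ∂_3 = (6 − 5) − 0 = 1, and there is no ∂_3, so H_2 ≅ Z.

As a check, the Euler characteristic is 5 − 9 + 6 = 2, which agrees with 1 − 0 + 1 = 2.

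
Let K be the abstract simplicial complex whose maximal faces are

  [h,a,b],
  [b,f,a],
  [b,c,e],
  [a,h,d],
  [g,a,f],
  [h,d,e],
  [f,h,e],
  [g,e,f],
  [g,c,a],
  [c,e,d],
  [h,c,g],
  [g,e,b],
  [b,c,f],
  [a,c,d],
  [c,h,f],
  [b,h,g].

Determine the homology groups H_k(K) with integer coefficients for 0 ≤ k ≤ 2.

Fix the vertex order a < b < c < d < e < f < g < h and write every simplex with vertices in increasing order. Then dim K = 2 and the simplices of K are:

  0-simplices (8): a, b, c, d, e, f, g, h
  1-simplices (24): ab, ac, ad, af, ag, ah, bc, be, bf, bg, bh, cd, ce, cf, cg, ch, de, dh, ef, eg, eh, fg, fh, gh
  2-simplices (16): abf, abh, acd, acg, adh, afg, bce, bcf, beg, bgh, cde, cfh, cgh, deh, efg, efh

giving chain groups C_0 ≅ Z^8, C_1 ≅ Z^24, C_2 ≅ Z^16.

The boundary map ∂_1: C_1 → C_0 is given by ∂[p,q] = [q] − [p]. For instance
  ∂cf = f − c.
As a 8×24 matrix over Z this has rank 7, with invariant factors (1,1,1,1,1,1,1).

The boundary map ∂_2: C_2 → C_1 maps a triangle to the signed sum of its edges. For instance
  ∂bcf = cf − bf + bc,
  ∂acd = cd − ad + ac.
The 24×16 boundary matrix has rank 15 and Smith normal form diag(1,1,1,1,1,1,1,1,1,1,1,1,1,1,1).

Computing H_k = (kernel of ∂_k) / (image of ∂_{k+1}):

  H_0: rank C_0 − rank ∂_1 = 8 − 7 = 1, and the invariant factors of ∂_1 are all 1, so H_0 = Z.
  H_1: rank ker ∂_1 − rank ∂_2 = (24 − 7) − 15 = 2, and the invariant factors of ∂_2 are all 1, so H_1 = Z^2.
  H_2: rank ker ∂_2 − rank ∂_3 = (16 − 15) − 0 = 1, and there is no ∂_3, so H_2 = Z.

H_0 ≅ Z,  H_1 ≅ Z^2,  H_2 ≅ Z.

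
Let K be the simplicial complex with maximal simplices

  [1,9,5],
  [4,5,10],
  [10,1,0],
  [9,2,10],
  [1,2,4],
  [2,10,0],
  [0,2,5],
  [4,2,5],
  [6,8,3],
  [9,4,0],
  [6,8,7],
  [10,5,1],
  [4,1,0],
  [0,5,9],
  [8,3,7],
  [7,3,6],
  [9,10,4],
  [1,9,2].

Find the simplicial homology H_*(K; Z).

H_0 = Z^2,  H_1 = Z^2,  H_2 = Z^2.

Fix the vertex order 0 < 1 < 2 < 3 < 4 < 5 < 6 < 7 < 8 < 9 < 10 and write every simplex with vertices in increasing order. Then dim K = 2 and the simplices of K are:

  0-simplices (11): [0], [1], [2], [3], [4], [5], [6], [7], [8], [9], [10]
  1-simplices (27): (27 of them)
  2-simplices (18): (18 of them)

so the chain groups are C_0 ≅ Z^11, C_1 ≅ Z^27, C_2 ≅ Z^18.

Boundary ∂_1: C_1 → C_0 is given by ∂[p,q] = [q] − [p]. For instance
  ∂[1,2] = [2] − [1].
The resulting 11×27 matrix has rank 9, and its Smith normal form has invariant factors (1,1,1,1,1,1,1,1,1).

The boundary map ∂_2: C_2 → C_1 acts by ∂[p,q,r] = [q,r] − [p,r] + [p,q]. For instance
  ∂[1,5,10] = [5,10] − [1,10] + [1,5],
  ∂[0,1,4] = [1,4] − [0,4] + [0,1].
As a 27×18 matrix over Z this has rank 16, with invariant factors (1,1,1,1,1,1,1,1,1,1,1,1,1,1,1,1).

Computing H_k = (kernel of ∂_k) / (image of ∂_{k+1}):

  H_0: rank C_0 − rank ∂_1 = 11 − 9 = 2, and the invariant factors of ∂_1 are all 1, so H_0 ≅ Z^2.
  H_1: rank ker ∂_1 − rank ∂_2 = (27 − 9) − 16 = 2, and the invariant factors of ∂_2 are all 1, so H_1 ≅ Z^2.
  H_2: rank ker ∂_2 − rank ∂_3 = (18 − 16) − 0 = 2, and there is no ∂_3, so H_2 ≅ Z^2.

(K is a triangulation of the disjoint union of the torus T^2 and the 2-sphere S^2.)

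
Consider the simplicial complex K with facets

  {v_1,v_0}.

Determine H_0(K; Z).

Fix the vertex order v_0 < v_1 and write every simplex with vertices in increasing order. Then dim K = 1 and the simplices of K are:

  0-simplices (2): [v_0], [v_1]
  1-simplices (1): [v_0,v_1]

giving chain groups C_0 ≅ Z^2, C_1 ≅ Z^1.

∂_1: C_1 → C_0 maps an edge to its endpoints' difference, ∂[p,q] = q − p. For instance
  ∂[v_0,v_1] = [v_1] − [v_0].
This gives a 2×1 integer matrix of rank 1; reducing to Smith normal form yields diagonal entries (1).

Now H_k = ker ∂_k / im ∂_{k+1}, so:

  H_0: rank C_0 − rank ∂_1 = 2 − 1 = 1, and the invariant factors of ∂_1 are all 1, so H_0 = Z.

H_0 ≅ Z.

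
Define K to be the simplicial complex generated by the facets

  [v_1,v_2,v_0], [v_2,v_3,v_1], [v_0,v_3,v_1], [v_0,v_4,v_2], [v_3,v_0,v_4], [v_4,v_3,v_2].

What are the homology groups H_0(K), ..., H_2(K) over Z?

H_0 ≅ Z,  H_1 = 0,  H_2 ≅ Z.

Take the total order v_0 < v_1 < v_2 < v_3 < v_4 on the vertex set. Then K (dimension 2) consists of the simplices:

  0-simplices (5): [v_0], [v_1], [v_2], [v_3], [v_4]
  1-simplices (9): [v_0,v_1], [v_0,v_2], [v_0,v_3], [v_0,v_4], [v_1,v_2], [v_1,v_3], [v_2,v_3], [v_2,v_4], [v_3,v_4]
  2-simplices (6): [v_0,v_1,v_2], [v_0,v_1,v_3], [v_0,v_2,v_4], [v_0,v_3,v_4], [v_1,v_2,v_3], [v_2,v_3,v_4]

giving chain groups C_0 ≅ Z^5, C_1 ≅ Z^9, C_2 ≅ Z^6.

Boundary ∂_1: C_1 → C_0 is given by ∂[p,q] = [q] − [p]. For instance
  ∂[v_3,v_4] = [v_4] − [v_3].
The 5×9 boundary matrix has rank 4 and Smith normal form diag(1,1,1,1).

The boundary map ∂_2: C_2 → C_1 sends each 2-simplex [p,q,r] to [q,r] − [p,r] + [p,q]. For instance
  ∂[v_0,v_1,v_3] = [v_1,v_3] − [v_0,v_3] + [v_0,v_1],
  ∂[v_0,v_1,v_2] = [v_1,v_2] − [v_0,v_2] + [v_0,v_1].
As a 9×6 matrix over Z this has rank 5, with invariant factors (1,1,1,1,1).

From H_k ≅ ker(∂_k) / im(∂_{k+1}) we obtain:

  H_0: rank C_0 − rank ∂_1 = 5 − 4 = 1, and the invariant factors of ∂_1 are all 1, so H_0 = Z.
  H_1: rank ker ∂_1 − rank ∂_2 = (9 − 4) − 5 = 0, and the invariant factors of ∂_2 are all 1, so H_1 = 0.
  H_2: rank ker ∂_2 − rank ∂_3 = (6 − 5) − 0 = 1, and there is no ∂_3, so H_2 = Z.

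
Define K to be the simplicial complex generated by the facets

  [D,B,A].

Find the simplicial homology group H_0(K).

Order the vertices as A < B < D. Listing each simplex with vertices in this order, K has dimension 2 with simplices:

  0-simplices (3): A, B, D
  1-simplices (3): AB, AD, BD
  2-simplices (1): ABD

so the chain groups are C_0 ≅ Z^3, C_1 ≅ Z^3, C_2 ≅ Z^1.

The boundary map ∂_1: C_1 → C_0 maps an edge to its endpoints' difference, ∂[p,q] = q − p. For instance
  ∂BD = D − B.
This gives a 3×3 integer matrix of rank 2; reducing to Smith normal form yields diagonal entries (1,1).

Boundary ∂_2: C_2 → C_1 sends each 2-simplex [p,q,r] to [q,r] − [p,r] + [p,q]. For instance
  ∂ABD = BD − AD + AB.
As a 3×1 matrix over Z this has rank 1, with invariant factors (1).

From H_k ≅ ker(∂_k) / im(∂_{k+1}) we obtain:

  H_0: rank C_0 − rank ∂_1 = 3 − 2 = 1, and the invariant factors of ∂_1 are all 1, so H_0 ≅ Z.

H_0 ≅ Z.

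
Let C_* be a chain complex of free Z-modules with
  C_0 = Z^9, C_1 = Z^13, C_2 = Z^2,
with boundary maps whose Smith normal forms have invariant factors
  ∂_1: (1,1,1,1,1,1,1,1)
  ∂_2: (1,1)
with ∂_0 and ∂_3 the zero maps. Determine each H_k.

H_0: b_0 = 9 − 0 − 8 = 1; torsion from ∂_1 factors > 1: none. So H_0 = Z.
H_1: b_1 = 13 − 8 − 2 = 3; torsion from ∂_2 factors > 1: none. So H_1 = Z^3.
H_2: b_2 = 2 − 2 − 0 = 0; torsion from ∂_3 factors > 1: none. So H_2 = 0.

H_0 = Z,  H_1 = Z^3,  H_2 = 0.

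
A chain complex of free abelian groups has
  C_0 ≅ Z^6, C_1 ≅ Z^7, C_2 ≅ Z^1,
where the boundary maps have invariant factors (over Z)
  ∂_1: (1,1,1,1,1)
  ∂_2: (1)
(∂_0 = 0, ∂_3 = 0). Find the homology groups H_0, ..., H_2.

H_0 = Z,  H_1 = Z,  H_2 = 0.

H_0: b_0 = 6 − 0 − 5 = 1; torsion from ∂_1 factors > 1: none. So H_0 = Z.
H_1: b_1 = 7 − 5 − 1 = 1; torsion from ∂_2 factors > 1: none. So H_1 = Z.
H_2: b_2 = 1 − 1 − 0 = 0; torsion from ∂_3 factors > 1: none. So H_2 = 0.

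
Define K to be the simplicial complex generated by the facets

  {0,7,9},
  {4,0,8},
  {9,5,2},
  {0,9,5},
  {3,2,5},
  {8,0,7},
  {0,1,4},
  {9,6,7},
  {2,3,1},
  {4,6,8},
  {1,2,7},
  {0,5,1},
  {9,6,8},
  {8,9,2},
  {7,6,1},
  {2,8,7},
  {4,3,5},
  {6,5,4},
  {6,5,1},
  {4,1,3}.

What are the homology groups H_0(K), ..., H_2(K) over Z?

Take the total order 0 < 1 < 2 < 3 < 4 < 5 < 6 < 7 < 8 < 9 on the vertex set. Then K (dimension 2) consists of the simplices:

  0-simplices (10): [0], [1], [2], [3], [4], [5], [6], [7], [8], [9]
  1-simplices (30): (30 of them)
  2-simplices (20): (20 of them)

Hence C_0 ≅ Z^10, C_1 ≅ Z^30, C_2 ≅ Z^20.

Boundary ∂_1: C_1 → C_0 maps an edge to its endpoints' difference, ∂[p,q] = q − p. For instance
  ∂[3,4] = [4] − [3].
The 10×30 boundary matrix has rank 9 and Smith normal form diag(1,1,1,1,1,1,1,1,1).

The boundary map ∂_2: C_2 → C_1 acts by ∂[p,q,r] = [q,r] − [p,r] + [p,q]. For instance
  ∂[0,7,9] = [7,9] − [0,9] + [0,7],
  ∂[1,6,7] = [6,7] − [1,7] + [1,6].
The 30×20 boundary matrix has rank 20 and Smith normal form diag(1,1,1,1,1,1,1,1,1,1,1,1,1,1,1,1,1,1,1,2).

Reading off H_k = ker ∂_k / im ∂_{k+1}:

  H_0: rank C_0 − rank ∂_1 = 10 − 9 = 1, and the invariant factors of ∂_1 are all 1, so H_0 ≅ Z.
  H_1: rank ker ∂_1 − rank ∂_2 = (30 − 9) − 20 = 1, and ∂_2 has invariant factor 2 > 1, so H_1 ≅ Z ⊕ Z/2.
  H_2: rank ker ∂_2 − rank ∂_3 = (20 − 20) − 0 = 0, and there is no ∂_3, so H_2 ≅ 0.

(K is a triangulation of the Klein bottle.)

H_0 = Z,  H_1 = Z ⊕ Z/2,  H_2 = 0.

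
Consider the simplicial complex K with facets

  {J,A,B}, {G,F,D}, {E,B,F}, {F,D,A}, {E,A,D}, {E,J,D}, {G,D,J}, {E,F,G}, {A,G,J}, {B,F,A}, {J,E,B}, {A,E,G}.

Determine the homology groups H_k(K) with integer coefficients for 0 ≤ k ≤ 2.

Order the vertices as A < B < D < E < F < G < J. Listing each simplex with vertices in this order, K has dimension 2 with simplices:

  0-simplices (7): A, B, D, E, F, G, J
  1-simplices (18): AB, AD, AE, AF, AG, AJ, BE, BF, BJ, DE, DF, DG, DJ, EF, EG, EJ, FG, GJ
  2-simplices (12): ABF, ABJ, ADE, ADF, AEG, AGJ, BEF, BEJ, DEJ, DFG, DGJ, EFG

Hence C_0 ≅ Z^7, C_1 ≅ Z^18, C_2 ≅ Z^12.

Boundary ∂_1: C_1 → C_0 maps an edge to its endpoints' difference, ∂[p,q] = q − p. For instance
  ∂DG = G − D.
The 7×18 boundary matrix has rank 6 and Smith normal form diag(1,1,1,1,1,1).

∂_2: C_2 → C_1 maps a triangle to the signed sum of its edges. For instance
  ∂DFG = FG − DG + DF,
  ∂BEF = EF − BF + BE.
As a 18×12 matrix over Z this has rank 12, with invariant factors (1,1,1,1,1,1,1,1,1,1,1,2).

From H_k ≅ ker(∂_k) / im(∂_{k+1}) we obtain:

  H_0: rank C_0 − rank ∂_1 = 7 − 6 = 1, and the invariant factors of ∂_1 are all 1, so H_0 = Z.
  H_1: rank ker ∂_1 − rank ∂_2 = (18 − 6) − 12 = 0, and ∂_2 has invariant factor 2 > 1, so H_1 = Z_2.
  H_2: rank ker ∂_2 − rank ∂_3 = (12 − 12) − 0 = 0, and there is no ∂_3, so H_2 = 0.

As a check, the Euler characteristic is 7 − 18 + 12 = 1, which agrees with 1 − 0 + 0 = 1.
(K is a triangulation of the real projective plane RP^2.)

H_0 = Z,  H_1 = Z_2,  H_2 = 0.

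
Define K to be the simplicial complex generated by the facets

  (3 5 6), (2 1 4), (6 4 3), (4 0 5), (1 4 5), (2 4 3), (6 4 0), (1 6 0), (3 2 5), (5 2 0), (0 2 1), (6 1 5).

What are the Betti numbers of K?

Fix the vertex order 0 < 1 < 2 < 3 < 4 < 5 < 6 and write every simplex with vertices in increasing order. Then dim K = 2 and the simplices of K are:

  0-simplices (7): [0], [1], [2], [3], [4], [5], [6]
  1-simplices (18): [0,1], [0,2], [0,4], [0,5], [0,6], [1,2], [1,4], [1,5], [1,6], [2,3], [2,4], [2,5], [3,4], [3,5], [3,6], [4,5], [4,6], [5,6]
  2-simplices (12): [0,1,2], [0,1,6], [0,2,5], [0,4,5], [0,4,6], [1,2,4], [1,4,5], [1,5,6], [2,3,4], [2,3,5], [3,4,6], [3,5,6]

Hence C_0 ≅ Z^7, C_1 ≅ Z^18, C_2 ≅ Z^12.

The boundary map ∂_1: C_1 → C_0 maps an edge to its endpoints' difference, ∂[p,q] = q − p.
The 7×18 boundary matrix has rank 6 and Smith normal form diag(1,1,1,1,1,1).

∂_2: C_2 → C_1 sends each 2-simplex [p,q,r] to [q,r] − [p,r] + [p,q]. For instance
  ∂[0,4,6] = [4,6] − [0,6] + [0,4],
  ∂[2,3,5] = [3,5] − [2,5] + [2,3].
As a 18×12 matrix over Z this has rank 12, with invariant factors (1,1,1,1,1,1,1,1,1,1,1,2).

Reading off H_k = ker ∂_k / im ∂_{k+1}:

  H_0: rank C_0 − rank ∂_1 = 7 − 6 = 1, and the invariant factors of ∂_1 are all 1, so H_0 ≅ Z.
  H_1: rank ker ∂_1 − rank ∂_2 = (18 − 6) − 12 = 0, and ∂_2 has invariant factor 2 > 1, so H_1 ≅ Z/2Z.
  H_2: rank ker ∂_2 − rank ∂_3 = (12 − 12) − 0 = 0, and there is no ∂_3, so H_2 ≅ 0.

Hence the Betti numbers are b_0 = 1, b_1 = 0, b_2 = 0.

b_0 = 1, b_1 = 0, b_2 = 0.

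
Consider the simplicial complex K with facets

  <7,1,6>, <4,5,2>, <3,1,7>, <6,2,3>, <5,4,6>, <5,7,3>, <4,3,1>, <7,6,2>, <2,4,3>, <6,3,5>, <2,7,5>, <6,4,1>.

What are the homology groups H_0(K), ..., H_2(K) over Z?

K has 7 vertices, 18 edges, 12 triangles.
rank ∂_0 = 0, rank ∂_1 = 6 ⇒ b_0 = 7 − 0 − 6 = 1; all invariant factors of ∂_1 are 1 so no torsion. So H_0 = Z.
rank ∂_1 = 6, rank ∂_2 = 12 ⇒ b_1 = 18 − 6 − 12 = 0; ∂_2 has invariant factor(s) [2] giving torsion. So H_1 = Z_2.
rank ∂_2 = 12, rank ∂_3 = 0 ⇒ b_2 = 12 − 12 − 0 = 0. So H_2 = 0.

H_0 ≅ Z,  H_1 ≅ Z_2,  H_2 = 0.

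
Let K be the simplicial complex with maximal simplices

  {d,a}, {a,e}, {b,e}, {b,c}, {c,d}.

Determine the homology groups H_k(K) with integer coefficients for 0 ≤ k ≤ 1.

H_0 = Z,  H_1 = Z.

We work with the vertex ordering a < b < c < d < e. The simplices of K, each written with vertices in increasing order, are:

  0-simplices (5): a, b, c, d, e
  1-simplices (5): ad, ae, bc, be, cd

so the chain groups are C_0 ≅ Z^5, C_1 ≅ Z^5.

∂_1: C_1 → C_0 maps an edge to its endpoints' difference, ∂[p,q] = q − p.
The resulting 5×5 matrix has rank 4, and its Smith normal form has invariant factors (1,1,1,1).

From H_k ≅ ker(∂_k) / im(∂_{k+1}) we obtain:

  H_0: rank C_0 − rank ∂_1 = 5 − 4 = 1, and the invariant factors of ∂_1 are all 1, so H_0 = Z.
  H_1: rank ker ∂_1 − rank ∂_2 = (5 − 4) − 0 = 1, and there is no ∂_2, so H_1 = Z.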